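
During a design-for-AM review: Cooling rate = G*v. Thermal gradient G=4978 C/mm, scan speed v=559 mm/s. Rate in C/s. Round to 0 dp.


CR = 4978 * 559 = 2782702 C/s


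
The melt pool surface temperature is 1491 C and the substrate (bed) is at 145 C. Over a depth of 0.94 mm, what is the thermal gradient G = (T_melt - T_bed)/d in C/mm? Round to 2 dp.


G = (1491-145)/0.94 = 1431.91 C/mm


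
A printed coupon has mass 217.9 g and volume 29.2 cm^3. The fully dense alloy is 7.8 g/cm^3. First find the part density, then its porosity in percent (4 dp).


rho_part = 217.9 / 29.2 = 7.46232877 g/cm^3
Porosity = (1 - 7.46232877/7.8)*100 = 4.3291 %


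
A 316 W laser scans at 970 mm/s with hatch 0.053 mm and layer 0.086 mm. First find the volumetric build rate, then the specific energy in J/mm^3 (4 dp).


Build rate = 970 * 0.053 * 0.086 = 4.42126 mm^3/s
SE = 316 / 4.42126 = 71.4728 J/mm^3


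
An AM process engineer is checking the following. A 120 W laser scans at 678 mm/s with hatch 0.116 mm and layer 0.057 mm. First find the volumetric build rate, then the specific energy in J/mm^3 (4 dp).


Build rate = 678 * 0.116 * 0.057 = 4.482936 mm^3/s
SE = 120 / 4.482936 = 26.7682 J/mm^3


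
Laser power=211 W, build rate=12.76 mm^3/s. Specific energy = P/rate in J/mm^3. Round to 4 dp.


SE = 211 / 12.76 = 16.5361 J/mm^3


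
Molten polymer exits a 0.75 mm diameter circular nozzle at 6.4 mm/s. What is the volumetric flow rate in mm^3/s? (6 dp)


A = pi*(0.75/2)^2 = 0.44178647 mm^2
Q = 0.44178647 * 6.4 = 2.827433 mm^3/s


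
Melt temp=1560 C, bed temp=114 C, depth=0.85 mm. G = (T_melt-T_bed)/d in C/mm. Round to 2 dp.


G = (1560-114)/0.85 = 1701.18 C/mm


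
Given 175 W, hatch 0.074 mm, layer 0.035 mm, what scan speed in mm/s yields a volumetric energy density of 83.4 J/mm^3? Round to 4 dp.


v = 175 / (83.4*0.074*0.035) = 810.1627 mm/s


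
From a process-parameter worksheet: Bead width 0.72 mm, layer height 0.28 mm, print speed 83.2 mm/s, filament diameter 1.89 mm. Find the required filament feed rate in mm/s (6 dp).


Q = 0.72 * 0.28 * 83.2 = 16.77312 mm^3/s
A_fil = pi*(1.89/2)^2 = 2.80552078 mm^2
v_feed = 16.77312 / 2.80552078 = 5.978612 mm/s


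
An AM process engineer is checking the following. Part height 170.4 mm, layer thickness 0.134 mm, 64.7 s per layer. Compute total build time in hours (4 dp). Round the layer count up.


Layers = ceil(170.4/0.134) = 1272
t = 1272 * 64.7 / 3600 = 22.8607 hrs


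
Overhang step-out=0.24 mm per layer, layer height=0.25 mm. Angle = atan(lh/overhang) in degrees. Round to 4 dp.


angle = atan(0.25/0.24) = 46.1691 degrees


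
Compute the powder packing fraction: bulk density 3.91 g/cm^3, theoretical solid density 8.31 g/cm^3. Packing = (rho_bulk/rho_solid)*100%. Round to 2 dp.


Packing = (3.91/8.31)*100 = 47.05 %


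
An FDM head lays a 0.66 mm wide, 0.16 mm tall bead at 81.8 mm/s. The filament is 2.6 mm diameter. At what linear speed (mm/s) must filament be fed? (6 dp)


Q = 0.66 * 0.16 * 81.8 = 8.63808 mm^3/s
A_fil = pi*(2.6/2)^2 = 5.30929158 mm^2
v_feed = 8.63808 / 5.30929158 = 1.626974 mm/s


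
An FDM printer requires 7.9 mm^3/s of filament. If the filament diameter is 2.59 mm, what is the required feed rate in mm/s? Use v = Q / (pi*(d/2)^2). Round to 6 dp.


A = pi*(2.59/2)^2 = 5.268529
v = 7.9 / 5.268529 = 1.49947 mm/s


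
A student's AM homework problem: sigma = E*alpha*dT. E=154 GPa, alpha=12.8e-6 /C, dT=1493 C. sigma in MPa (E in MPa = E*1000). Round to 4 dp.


sigma = 154*1000 * 12.8e-6 * 1493 = 2943.0016 MPa


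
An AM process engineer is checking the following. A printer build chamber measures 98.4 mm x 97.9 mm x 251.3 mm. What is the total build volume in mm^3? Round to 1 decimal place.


V = 98.4 * 97.9 * 251.3 = 2420863.4 mm^3


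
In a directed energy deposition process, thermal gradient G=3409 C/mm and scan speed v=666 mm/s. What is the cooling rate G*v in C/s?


CR = 3409 * 666 = 2270394 C/s


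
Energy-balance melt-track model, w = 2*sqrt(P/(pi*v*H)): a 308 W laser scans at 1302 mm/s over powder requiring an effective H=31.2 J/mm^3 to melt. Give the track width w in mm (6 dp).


w = 2*sqrt(308/(pi*1302*31.2)) = 0.098253 mm


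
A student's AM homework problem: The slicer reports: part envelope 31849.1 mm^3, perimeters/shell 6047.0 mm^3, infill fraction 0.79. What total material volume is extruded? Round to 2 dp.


V_infill = (31849.1 - 6047.0) * 0.79 = 20383.66
V_total = 6047.0 + 20383.66 = 26430.66 mm^3


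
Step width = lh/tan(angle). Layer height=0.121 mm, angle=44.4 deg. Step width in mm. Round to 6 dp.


step = 0.121 / tan(44.4) = 0.123561 mm


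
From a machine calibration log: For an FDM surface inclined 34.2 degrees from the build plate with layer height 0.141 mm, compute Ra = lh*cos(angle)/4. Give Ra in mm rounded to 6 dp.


Ra = 0.141 * cos(34.2) / 4 = 0.029155 mm


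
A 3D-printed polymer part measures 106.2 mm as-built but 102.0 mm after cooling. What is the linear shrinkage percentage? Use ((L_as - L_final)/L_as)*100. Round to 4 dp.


Shrinkage = ((106.2-102.0)/106.2)*100 = 3.9548 %


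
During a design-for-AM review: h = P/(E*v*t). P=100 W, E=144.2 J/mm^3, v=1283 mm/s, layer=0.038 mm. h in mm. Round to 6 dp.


h = 100 / (144.2*1283*0.038) = 0.014224 mm


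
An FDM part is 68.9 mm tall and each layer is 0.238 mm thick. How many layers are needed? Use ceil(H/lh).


Layers = ceil(68.9/0.238) = 290


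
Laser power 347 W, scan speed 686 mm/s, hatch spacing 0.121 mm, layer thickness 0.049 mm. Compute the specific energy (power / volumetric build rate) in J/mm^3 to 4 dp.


Build rate = 686 * 0.121 * 0.049 = 4.067294 mm^3/s
SE = 347 / 4.067294 = 85.3147 J/mm^3


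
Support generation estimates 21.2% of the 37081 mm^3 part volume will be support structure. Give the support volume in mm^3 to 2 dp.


V_support = 37081 * 0.212 = 7861.17 mm^3


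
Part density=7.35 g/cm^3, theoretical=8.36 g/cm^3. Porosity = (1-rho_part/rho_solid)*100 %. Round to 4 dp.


Porosity = (1-7.35/8.36)*100 = 12.0813 %


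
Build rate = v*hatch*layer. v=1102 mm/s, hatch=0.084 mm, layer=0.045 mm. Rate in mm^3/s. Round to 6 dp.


Rate = 1102 * 0.084 * 0.045 = 4.16556 mm^3/s


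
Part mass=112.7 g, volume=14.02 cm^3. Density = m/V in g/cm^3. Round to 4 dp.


rho = 112.7 / 14.02 = 8.0385 g/cm^3


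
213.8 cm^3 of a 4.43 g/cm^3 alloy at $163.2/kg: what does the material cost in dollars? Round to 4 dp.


Mass = 213.8*4.43/1000 = 0.947134 kg
Cost = 0.947134 * 163.2 = 154.5723 $


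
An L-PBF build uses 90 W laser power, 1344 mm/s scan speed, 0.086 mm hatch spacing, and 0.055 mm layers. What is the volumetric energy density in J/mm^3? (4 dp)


E = 90 / (1344*0.086*0.055) = 14.1574 J/mm^3


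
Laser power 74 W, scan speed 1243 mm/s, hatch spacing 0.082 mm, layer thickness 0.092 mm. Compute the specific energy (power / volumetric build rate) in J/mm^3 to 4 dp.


Build rate = 1243 * 0.082 * 0.092 = 9.377192 mm^3/s
SE = 74 / 9.377192 = 7.8915 J/mm^3


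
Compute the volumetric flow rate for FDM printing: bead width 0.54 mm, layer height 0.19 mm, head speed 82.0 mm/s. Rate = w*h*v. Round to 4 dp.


Rate = 0.54 * 0.19 * 82.0 = 8.4132 mm^3/s


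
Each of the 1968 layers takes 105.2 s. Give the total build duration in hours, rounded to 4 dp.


t = 1968 * 105.2 / 3600 = 57.5093 hrs


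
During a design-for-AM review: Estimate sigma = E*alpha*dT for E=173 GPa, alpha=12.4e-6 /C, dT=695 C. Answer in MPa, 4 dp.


sigma = 173*1000 * 12.4e-6 * 695 = 1490.914 MPa


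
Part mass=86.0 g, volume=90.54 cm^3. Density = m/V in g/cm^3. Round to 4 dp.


rho = 86.0 / 90.54 = 0.9499 g/cm^3


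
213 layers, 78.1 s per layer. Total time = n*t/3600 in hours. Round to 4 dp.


t = 213 * 78.1 / 3600 = 4.6209 hrs


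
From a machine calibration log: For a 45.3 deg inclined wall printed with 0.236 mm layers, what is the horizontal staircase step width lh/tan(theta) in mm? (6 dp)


step = 0.236 / tan(45.3) = 0.233541 mm


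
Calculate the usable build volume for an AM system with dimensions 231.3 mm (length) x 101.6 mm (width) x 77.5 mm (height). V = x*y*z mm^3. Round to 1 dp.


V = 231.3 * 101.6 * 77.5 = 1821256.2 mm^3


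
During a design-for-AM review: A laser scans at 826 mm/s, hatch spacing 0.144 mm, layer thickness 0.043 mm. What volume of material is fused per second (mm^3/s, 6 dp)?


Rate = 826 * 0.144 * 0.043 = 5.114592 mm^3/s


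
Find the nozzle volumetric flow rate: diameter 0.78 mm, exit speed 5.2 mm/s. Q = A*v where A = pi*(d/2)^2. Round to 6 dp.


A = pi*(0.78/2)^2 = 0.47783624 mm^2
Q = 0.47783624 * 5.2 = 2.484748 mm^3/s


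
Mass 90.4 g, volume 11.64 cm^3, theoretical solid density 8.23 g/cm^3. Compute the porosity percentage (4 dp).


rho_part = 90.4 / 11.64 = 7.76632302 g/cm^3
Porosity = (1 - 7.76632302/8.23)*100 = 5.634 %


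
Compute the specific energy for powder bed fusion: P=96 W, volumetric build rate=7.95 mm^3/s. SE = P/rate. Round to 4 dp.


SE = 96 / 7.95 = 12.0755 J/mm^3


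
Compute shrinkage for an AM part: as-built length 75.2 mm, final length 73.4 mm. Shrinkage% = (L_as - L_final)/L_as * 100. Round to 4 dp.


Shrinkage = ((75.2-73.4)/75.2)*100 = 2.3936 %


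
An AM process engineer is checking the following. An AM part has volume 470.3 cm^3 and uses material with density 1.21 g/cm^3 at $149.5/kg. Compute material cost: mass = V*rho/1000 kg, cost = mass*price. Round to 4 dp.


Mass = 470.3*1.21/1000 = 0.569063 kg
Cost = 0.569063 * 149.5 = 85.0749 $


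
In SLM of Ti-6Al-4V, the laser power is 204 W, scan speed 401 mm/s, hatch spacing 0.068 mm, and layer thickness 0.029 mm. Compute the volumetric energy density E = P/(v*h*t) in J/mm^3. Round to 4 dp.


E = 204 / (401*0.068*0.029) = 257.9758 J/mm^3


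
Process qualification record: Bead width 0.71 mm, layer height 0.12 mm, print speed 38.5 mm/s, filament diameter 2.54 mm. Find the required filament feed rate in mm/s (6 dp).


Q = 0.71 * 0.12 * 38.5 = 3.2802 mm^3/s
A_fil = pi*(2.54/2)^2 = 5.06707479 mm^2
v_feed = 3.2802 / 5.06707479 = 0.647356 mm/s


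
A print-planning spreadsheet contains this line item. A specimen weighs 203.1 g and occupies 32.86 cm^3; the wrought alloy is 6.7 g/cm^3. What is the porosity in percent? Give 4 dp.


rho_part = 203.1 / 32.86 = 6.18076689 g/cm^3
Porosity = (1 - 6.18076689/6.7)*100 = 7.7497 %


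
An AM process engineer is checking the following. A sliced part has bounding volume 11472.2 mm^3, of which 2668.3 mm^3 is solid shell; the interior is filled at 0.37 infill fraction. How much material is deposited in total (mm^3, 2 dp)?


V_infill = (11472.2 - 2668.3) * 0.37 = 3257.44
V_total = 2668.3 + 3257.44 = 5925.74 mm^3


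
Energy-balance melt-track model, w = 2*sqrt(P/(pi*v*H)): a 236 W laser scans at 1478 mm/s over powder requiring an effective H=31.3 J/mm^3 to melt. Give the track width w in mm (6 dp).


w = 2*sqrt(236/(pi*1478*31.3)) = 0.080594 mm


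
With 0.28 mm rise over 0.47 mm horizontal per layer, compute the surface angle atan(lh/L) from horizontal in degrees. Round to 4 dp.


angle = atan(0.28/0.47) = 30.7841 degrees


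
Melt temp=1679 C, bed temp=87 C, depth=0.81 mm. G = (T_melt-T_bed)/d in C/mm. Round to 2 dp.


G = (1679-87)/0.81 = 1965.43 C/mm


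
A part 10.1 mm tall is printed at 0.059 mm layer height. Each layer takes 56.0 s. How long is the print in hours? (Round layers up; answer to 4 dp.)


Layers = ceil(10.1/0.059) = 172
t = 172 * 56.0 / 3600 = 2.6756 hrs


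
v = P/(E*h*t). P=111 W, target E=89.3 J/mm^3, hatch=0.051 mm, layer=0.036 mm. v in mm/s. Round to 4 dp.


v = 111 / (89.3*0.051*0.036) = 677.0159 mm/s


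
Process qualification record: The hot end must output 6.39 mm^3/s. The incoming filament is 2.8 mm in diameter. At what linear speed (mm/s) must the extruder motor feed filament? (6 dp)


A = pi*(2.8/2)^2 = 6.157522
v = 6.39 / 6.157522 = 1.037755 mm/s


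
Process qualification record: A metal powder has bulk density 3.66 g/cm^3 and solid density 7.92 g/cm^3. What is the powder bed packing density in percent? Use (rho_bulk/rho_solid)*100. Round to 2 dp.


Packing = (3.66/7.92)*100 = 46.21 %


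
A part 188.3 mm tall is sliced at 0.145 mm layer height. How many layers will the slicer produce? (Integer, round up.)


Layers = ceil(188.3/0.145) = 1299


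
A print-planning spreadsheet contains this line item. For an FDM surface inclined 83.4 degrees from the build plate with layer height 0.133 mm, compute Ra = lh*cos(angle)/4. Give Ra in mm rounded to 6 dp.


Ra = 0.133 * cos(83.4) / 4 = 0.003822 mm


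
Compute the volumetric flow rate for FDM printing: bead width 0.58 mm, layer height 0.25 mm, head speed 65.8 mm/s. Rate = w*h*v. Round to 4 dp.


Rate = 0.58 * 0.25 * 65.8 = 9.541 mm^3/s


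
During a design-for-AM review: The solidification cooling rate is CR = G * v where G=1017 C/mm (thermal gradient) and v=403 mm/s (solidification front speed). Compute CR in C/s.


CR = 1017 * 403 = 409851 C/s


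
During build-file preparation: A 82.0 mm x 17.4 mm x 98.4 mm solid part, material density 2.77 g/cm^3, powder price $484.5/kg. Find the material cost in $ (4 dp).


V = 82.0 * 17.4 * 98.4 = 140397.12 mm^3 = 140.39712 cm^3
Mass = 140.39712 * 2.77 / 1000 = 0.38890002 kg
Cost = 0.38890002 * 484.5 = 188.4221 $


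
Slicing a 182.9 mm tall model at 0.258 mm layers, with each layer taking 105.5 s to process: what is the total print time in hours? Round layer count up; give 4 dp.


Layers = ceil(182.9/0.258) = 709
t = 709 * 105.5 / 3600 = 20.7776 hrs


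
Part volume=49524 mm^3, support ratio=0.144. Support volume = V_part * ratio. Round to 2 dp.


V_support = 49524 * 0.144 = 7131.46 mm^3


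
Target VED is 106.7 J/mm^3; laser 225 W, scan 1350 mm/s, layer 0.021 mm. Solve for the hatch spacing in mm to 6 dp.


h = 225 / (106.7*1350*0.021) = 0.074382 mm


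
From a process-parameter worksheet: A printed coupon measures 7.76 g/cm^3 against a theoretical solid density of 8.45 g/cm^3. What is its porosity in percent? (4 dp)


Porosity = (1-7.76/8.45)*100 = 8.1657 %


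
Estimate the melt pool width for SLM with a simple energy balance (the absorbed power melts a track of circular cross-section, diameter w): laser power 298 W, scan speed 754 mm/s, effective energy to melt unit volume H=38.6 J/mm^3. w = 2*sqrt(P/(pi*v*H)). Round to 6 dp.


w = 2*sqrt(298/(pi*754*38.6)) = 0.114178 mm


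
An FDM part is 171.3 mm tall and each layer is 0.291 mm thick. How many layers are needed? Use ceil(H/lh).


Layers = ceil(171.3/0.291) = 589


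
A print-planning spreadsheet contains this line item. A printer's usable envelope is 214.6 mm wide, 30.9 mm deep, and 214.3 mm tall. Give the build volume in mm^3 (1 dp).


V = 214.6 * 30.9 * 214.3 = 1421053.3 mm^3


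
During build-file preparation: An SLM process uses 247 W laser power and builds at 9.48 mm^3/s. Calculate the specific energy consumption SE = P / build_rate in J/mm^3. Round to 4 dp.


SE = 247 / 9.48 = 26.0549 J/mm^3


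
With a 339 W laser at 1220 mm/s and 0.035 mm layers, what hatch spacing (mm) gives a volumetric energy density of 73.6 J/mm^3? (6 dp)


h = 339 / (73.6*1220*0.035) = 0.107868 mm


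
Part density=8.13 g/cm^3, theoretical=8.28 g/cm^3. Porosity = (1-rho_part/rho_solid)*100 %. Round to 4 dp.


Porosity = (1-8.13/8.28)*100 = 1.8116 %


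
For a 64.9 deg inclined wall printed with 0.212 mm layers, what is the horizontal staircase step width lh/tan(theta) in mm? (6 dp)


step = 0.212 / tan(64.9) = 0.099308 mm


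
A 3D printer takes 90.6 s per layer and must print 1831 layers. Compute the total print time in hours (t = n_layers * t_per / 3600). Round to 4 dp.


t = 1831 * 90.6 / 3600 = 46.0802 hrs


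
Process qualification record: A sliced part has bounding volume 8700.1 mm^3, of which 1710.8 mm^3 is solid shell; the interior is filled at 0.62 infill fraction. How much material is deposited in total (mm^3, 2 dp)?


V_infill = (8700.1 - 1710.8) * 0.62 = 4333.37
V_total = 1710.8 + 4333.37 = 6044.17 mm^3


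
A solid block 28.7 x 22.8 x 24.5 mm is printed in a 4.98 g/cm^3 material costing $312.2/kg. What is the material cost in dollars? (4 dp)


V = 28.7 * 22.8 * 24.5 = 16031.82 mm^3 = 16.03182 cm^3
Mass = 16.03182 * 4.98 / 1000 = 0.07983846 kg
Cost = 0.07983846 * 312.2 = 24.9256 $


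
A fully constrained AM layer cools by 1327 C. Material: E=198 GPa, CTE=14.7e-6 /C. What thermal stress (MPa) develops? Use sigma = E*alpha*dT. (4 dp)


sigma = 198*1000 * 14.7e-6 * 1327 = 3862.3662 MPa


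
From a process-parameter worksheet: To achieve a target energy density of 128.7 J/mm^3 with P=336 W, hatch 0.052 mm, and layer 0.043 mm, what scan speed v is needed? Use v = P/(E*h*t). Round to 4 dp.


v = 336 / (128.7*0.052*0.043) = 1167.5861 mm/s


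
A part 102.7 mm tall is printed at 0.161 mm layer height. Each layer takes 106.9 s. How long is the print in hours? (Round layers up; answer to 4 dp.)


Layers = ceil(102.7/0.161) = 638
t = 638 * 106.9 / 3600 = 18.9451 hrs


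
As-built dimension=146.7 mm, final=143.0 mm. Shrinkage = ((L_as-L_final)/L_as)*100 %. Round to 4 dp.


Shrinkage = ((146.7-143.0)/146.7)*100 = 2.5222 %


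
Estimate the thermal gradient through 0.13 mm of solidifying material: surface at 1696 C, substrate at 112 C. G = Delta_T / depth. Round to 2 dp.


G = (1696-112)/0.13 = 12184.62 C/mm


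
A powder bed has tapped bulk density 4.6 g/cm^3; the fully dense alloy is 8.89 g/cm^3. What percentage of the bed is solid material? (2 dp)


Packing = (4.6/8.89)*100 = 51.74 %


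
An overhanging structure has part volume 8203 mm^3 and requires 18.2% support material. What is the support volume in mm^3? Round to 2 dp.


V_support = 8203 * 0.182 = 1492.95 mm^3


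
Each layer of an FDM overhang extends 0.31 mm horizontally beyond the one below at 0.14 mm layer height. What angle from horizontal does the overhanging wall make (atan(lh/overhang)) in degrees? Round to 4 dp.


angle = atan(0.14/0.31) = 24.3045 degrees


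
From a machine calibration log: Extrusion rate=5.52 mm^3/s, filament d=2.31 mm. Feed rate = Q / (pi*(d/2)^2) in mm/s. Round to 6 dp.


A = pi*(2.31/2)^2 = 4.190963
v = 5.52 / 4.190963 = 1.31712 mm/s


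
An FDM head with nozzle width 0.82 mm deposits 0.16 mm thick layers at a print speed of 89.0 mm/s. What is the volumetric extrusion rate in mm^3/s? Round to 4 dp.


Rate = 0.82 * 0.16 * 89.0 = 11.6768 mm^3/s


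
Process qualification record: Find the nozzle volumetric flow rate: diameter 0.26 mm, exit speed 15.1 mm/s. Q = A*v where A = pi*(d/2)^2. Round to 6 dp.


A = pi*(0.26/2)^2 = 0.05309292 mm^2
Q = 0.05309292 * 15.1 = 0.801703 mm^3/s


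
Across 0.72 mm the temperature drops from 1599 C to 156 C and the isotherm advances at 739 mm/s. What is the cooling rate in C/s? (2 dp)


G = (1599-156)/0.72 = 2004.16666667 C/mm
CR = 2004.16666667 * 739 = 1481079.17 C/s


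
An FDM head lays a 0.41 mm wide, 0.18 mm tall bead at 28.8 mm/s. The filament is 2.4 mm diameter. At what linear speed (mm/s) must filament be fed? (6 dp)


Q = 0.41 * 0.18 * 28.8 = 2.12544 mm^3/s
A_fil = pi*(2.4/2)^2 = 4.52389342 mm^2
v_feed = 2.12544 / 4.52389342 = 0.469825 mm/s


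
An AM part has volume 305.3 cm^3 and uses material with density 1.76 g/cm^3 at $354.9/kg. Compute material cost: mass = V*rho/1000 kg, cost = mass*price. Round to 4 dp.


Mass = 305.3*1.76/1000 = 0.537328 kg
Cost = 0.537328 * 354.9 = 190.6977 $


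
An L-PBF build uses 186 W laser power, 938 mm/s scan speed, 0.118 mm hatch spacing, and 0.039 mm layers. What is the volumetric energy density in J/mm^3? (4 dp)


E = 186 / (938*0.118*0.039) = 43.0887 J/mm^3


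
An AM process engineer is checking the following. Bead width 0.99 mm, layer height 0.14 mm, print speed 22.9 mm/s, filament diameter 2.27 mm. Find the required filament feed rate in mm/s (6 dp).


Q = 0.99 * 0.14 * 22.9 = 3.17394 mm^3/s
A_fil = pi*(2.27/2)^2 = 4.0470782 mm^2
v_feed = 3.17394 / 4.0470782 = 0.784255 mm/s


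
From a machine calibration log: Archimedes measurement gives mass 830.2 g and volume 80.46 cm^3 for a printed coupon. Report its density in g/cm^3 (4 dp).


rho = 830.2 / 80.46 = 10.3182 g/cm^3


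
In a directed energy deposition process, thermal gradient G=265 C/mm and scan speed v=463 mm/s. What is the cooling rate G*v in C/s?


CR = 265 * 463 = 122695 C/s


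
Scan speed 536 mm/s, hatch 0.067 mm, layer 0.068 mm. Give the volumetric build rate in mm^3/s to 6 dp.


Rate = 536 * 0.067 * 0.068 = 2.442016 mm^3/s


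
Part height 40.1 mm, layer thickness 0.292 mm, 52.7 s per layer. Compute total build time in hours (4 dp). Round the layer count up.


Layers = ceil(40.1/0.292) = 138
t = 138 * 52.7 / 3600 = 2.0202 hrs


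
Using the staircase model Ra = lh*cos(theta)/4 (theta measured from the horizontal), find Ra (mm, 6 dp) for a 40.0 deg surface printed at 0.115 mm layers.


Ra = 0.115 * cos(40.0) / 4 = 0.022024 mm


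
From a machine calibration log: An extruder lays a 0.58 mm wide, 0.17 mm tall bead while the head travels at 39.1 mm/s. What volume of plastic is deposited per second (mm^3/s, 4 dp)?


Rate = 0.58 * 0.17 * 39.1 = 3.8553 mm^3/s


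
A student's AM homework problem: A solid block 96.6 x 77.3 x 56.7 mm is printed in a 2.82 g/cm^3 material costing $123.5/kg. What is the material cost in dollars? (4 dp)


V = 96.6 * 77.3 * 56.7 = 423389.106 mm^3 = 423.389106 cm^3
Mass = 423.389106 * 2.82 / 1000 = 1.19395728 kg
Cost = 1.19395728 * 123.5 = 147.4537 $


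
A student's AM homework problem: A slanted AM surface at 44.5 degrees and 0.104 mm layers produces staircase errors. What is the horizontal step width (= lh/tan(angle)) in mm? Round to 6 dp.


step = 0.104 / tan(44.5) = 0.105831 mm


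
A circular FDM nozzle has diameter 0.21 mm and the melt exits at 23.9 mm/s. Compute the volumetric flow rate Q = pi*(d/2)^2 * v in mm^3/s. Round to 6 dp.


A = pi*(0.21/2)^2 = 0.03463606 mm^2
Q = 0.03463606 * 23.9 = 0.827802 mm^3/s


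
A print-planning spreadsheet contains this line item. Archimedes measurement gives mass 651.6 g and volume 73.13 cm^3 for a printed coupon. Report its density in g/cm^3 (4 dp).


rho = 651.6 / 73.13 = 8.9102 g/cm^3


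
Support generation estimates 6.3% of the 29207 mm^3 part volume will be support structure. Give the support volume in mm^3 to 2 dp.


V_support = 29207 * 0.063 = 1840.04 mm^3


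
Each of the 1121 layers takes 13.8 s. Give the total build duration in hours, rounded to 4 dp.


t = 1121 * 13.8 / 3600 = 4.2972 hrs


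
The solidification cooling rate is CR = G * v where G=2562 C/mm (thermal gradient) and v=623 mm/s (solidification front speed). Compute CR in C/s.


CR = 2562 * 623 = 1596126 C/s


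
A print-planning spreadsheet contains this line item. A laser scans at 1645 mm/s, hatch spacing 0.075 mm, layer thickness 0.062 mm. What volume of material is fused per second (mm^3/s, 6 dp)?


Rate = 1645 * 0.075 * 0.062 = 7.64925 mm^3/s


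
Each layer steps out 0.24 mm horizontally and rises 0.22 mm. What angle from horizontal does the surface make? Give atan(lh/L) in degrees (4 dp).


angle = atan(0.22/0.24) = 42.5104 degrees


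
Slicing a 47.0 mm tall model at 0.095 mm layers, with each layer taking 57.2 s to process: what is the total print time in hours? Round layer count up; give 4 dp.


Layers = ceil(47.0/0.095) = 495
t = 495 * 57.2 / 3600 = 7.865 hrs


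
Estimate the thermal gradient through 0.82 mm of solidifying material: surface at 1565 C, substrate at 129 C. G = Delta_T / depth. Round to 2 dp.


G = (1565-129)/0.82 = 1751.22 C/mm


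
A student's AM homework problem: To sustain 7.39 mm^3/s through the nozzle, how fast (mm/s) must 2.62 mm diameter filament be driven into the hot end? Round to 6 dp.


A = pi*(2.62/2)^2 = 5.391287
v = 7.39 / 5.391287 = 1.37073 mm/s


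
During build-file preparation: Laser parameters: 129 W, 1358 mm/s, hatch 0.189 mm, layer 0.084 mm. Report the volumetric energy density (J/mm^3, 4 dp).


E = 129 / (1358*0.189*0.084) = 5.9834 J/mm^3


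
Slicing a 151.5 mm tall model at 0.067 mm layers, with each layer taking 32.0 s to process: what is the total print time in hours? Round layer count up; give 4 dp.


Layers = ceil(151.5/0.067) = 2262
t = 2262 * 32.0 / 3600 = 20.1067 hrs


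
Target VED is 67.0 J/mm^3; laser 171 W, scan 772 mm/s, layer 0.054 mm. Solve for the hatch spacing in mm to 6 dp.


h = 171 / (67.0*772*0.054) = 0.061222 mm


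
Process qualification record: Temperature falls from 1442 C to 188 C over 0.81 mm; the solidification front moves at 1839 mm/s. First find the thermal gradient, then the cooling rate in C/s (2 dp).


G = (1442-188)/0.81 = 1548.14814815 C/mm
CR = 1548.14814815 * 1839 = 2847044.44 C/s


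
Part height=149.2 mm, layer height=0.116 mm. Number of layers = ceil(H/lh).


Layers = ceil(149.2/0.116) = 1287


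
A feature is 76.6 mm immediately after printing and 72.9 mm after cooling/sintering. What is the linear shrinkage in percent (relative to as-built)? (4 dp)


Shrinkage = ((76.6-72.9)/76.6)*100 = 4.8303 %


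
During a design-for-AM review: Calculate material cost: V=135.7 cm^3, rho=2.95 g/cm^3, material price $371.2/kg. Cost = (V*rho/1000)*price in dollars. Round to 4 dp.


Mass = 135.7*2.95/1000 = 0.400315 kg
Cost = 0.400315 * 371.2 = 148.5969 $


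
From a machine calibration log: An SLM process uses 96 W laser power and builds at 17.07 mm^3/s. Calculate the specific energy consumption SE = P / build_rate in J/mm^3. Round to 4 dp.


SE = 96 / 17.07 = 5.6239 J/mm^3


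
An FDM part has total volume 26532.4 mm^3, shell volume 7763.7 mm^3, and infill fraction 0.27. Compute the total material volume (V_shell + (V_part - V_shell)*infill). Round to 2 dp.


V_infill = (26532.4 - 7763.7) * 0.27 = 5067.55
V_total = 7763.7 + 5067.55 = 12831.25 mm^3


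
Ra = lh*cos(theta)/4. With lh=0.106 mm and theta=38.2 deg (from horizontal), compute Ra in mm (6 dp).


Ra = 0.106 * cos(38.2) / 4 = 0.020825 mm


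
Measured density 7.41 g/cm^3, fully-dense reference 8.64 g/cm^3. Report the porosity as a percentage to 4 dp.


Porosity = (1-7.41/8.64)*100 = 14.2361 %


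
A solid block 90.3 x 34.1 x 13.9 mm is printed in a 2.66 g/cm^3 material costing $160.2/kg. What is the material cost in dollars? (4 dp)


V = 90.3 * 34.1 * 13.9 = 42801.297 mm^3 = 42.801297 cm^3
Mass = 42.801297 * 2.66 / 1000 = 0.11385145 kg
Cost = 0.11385145 * 160.2 = 18.239 $


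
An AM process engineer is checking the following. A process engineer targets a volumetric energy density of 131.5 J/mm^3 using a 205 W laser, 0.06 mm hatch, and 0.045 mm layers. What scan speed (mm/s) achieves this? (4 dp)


v = 205 / (131.5*0.06*0.045) = 577.3835 mm/s


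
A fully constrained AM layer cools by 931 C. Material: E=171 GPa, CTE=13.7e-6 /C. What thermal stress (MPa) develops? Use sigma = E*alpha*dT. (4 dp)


sigma = 171*1000 * 13.7e-6 * 931 = 2181.0537 MPa


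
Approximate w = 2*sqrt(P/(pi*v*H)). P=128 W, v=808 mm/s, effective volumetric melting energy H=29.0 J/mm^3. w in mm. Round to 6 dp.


w = 2*sqrt(128/(pi*808*29.0)) = 0.083398 mm


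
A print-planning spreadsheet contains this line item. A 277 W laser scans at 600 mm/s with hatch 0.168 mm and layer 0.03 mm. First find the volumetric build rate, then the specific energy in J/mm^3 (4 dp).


Build rate = 600 * 0.168 * 0.03 = 3.024 mm^3/s
SE = 277 / 3.024 = 91.6005 J/mm^3


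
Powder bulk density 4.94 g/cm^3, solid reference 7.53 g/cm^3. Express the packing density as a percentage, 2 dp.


Packing = (4.94/7.53)*100 = 65.6 %


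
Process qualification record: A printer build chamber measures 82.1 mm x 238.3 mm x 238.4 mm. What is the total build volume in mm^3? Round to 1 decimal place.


V = 82.1 * 238.3 * 238.4 = 4664160.1 mm^3


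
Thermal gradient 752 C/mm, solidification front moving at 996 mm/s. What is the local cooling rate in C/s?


CR = 752 * 996 = 748992 C/s


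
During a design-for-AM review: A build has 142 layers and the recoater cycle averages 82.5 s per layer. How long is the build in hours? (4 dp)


t = 142 * 82.5 / 3600 = 3.2542 hrs


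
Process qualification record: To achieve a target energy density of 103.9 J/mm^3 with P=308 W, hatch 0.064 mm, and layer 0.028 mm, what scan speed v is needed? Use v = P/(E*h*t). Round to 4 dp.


v = 308 / (103.9*0.064*0.028) = 1654.2348 mm/s


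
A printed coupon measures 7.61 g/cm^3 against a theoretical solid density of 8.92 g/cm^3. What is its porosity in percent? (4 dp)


Porosity = (1-7.61/8.92)*100 = 14.6861 %


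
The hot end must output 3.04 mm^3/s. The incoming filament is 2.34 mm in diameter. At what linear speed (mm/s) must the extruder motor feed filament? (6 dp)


A = pi*(2.34/2)^2 = 4.300526
v = 3.04 / 4.300526 = 0.70689 mm/s


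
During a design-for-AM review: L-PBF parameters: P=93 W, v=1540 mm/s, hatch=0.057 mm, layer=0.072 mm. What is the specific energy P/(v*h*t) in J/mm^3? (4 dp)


Build rate = 1540 * 0.057 * 0.072 = 6.32016 mm^3/s
SE = 93 / 6.32016 = 14.7148 J/mm^3


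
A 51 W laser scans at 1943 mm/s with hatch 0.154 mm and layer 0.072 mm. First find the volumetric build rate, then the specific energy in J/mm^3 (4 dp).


Build rate = 1943 * 0.154 * 0.072 = 21.543984 mm^3/s
SE = 51 / 21.543984 = 2.3673 J/mm^3


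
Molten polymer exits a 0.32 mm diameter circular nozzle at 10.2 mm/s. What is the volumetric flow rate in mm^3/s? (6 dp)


A = pi*(0.32/2)^2 = 0.08042477 mm^2
Q = 0.08042477 * 10.2 = 0.820333 mm^3/s


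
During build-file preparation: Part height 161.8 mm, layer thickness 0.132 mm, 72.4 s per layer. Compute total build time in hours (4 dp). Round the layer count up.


Layers = ceil(161.8/0.132) = 1226
t = 1226 * 72.4 / 3600 = 24.6562 hrs


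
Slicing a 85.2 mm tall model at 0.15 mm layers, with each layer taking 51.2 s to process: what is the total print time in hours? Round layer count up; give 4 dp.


Layers = ceil(85.2/0.15) = 568
t = 568 * 51.2 / 3600 = 8.0782 hrs


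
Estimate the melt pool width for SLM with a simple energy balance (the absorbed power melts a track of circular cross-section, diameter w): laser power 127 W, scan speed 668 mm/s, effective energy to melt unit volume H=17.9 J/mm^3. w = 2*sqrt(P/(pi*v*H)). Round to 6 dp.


w = 2*sqrt(127/(pi*668*17.9)) = 0.11629 mm


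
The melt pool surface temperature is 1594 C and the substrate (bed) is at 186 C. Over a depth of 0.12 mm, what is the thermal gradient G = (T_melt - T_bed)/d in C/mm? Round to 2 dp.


G = (1594-186)/0.12 = 11733.33 C/mm


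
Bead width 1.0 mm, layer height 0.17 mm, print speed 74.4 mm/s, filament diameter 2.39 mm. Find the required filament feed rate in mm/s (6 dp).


Q = 1.0 * 0.17 * 74.4 = 12.648 mm^3/s
A_fil = pi*(2.39/2)^2 = 4.48627285 mm^2
v_feed = 12.648 / 4.48627285 = 2.819267 mm/s


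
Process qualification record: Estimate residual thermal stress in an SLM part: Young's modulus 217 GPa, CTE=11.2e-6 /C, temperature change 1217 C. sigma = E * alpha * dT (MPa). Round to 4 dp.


sigma = 217*1000 * 11.2e-6 * 1217 = 2957.7968 MPa


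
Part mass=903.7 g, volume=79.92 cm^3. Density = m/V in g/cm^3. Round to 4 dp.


rho = 903.7 / 79.92 = 11.3076 g/cm^3


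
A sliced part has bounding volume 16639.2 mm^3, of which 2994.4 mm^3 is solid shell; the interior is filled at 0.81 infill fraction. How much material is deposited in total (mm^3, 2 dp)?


V_infill = (16639.2 - 2994.4) * 0.81 = 11052.29
V_total = 2994.4 + 11052.29 = 14046.69 mm^3


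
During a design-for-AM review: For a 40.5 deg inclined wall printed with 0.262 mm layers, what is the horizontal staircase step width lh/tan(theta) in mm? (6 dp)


step = 0.262 / tan(40.5) = 0.306763 mm


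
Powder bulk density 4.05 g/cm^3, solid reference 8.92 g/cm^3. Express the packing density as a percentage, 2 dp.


Packing = (4.05/8.92)*100 = 45.4 %


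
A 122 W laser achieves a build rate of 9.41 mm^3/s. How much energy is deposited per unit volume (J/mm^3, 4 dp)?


SE = 122 / 9.41 = 12.9649 J/mm^3


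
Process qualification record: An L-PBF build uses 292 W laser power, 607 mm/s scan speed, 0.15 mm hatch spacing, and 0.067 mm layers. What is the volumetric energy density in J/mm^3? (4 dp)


E = 292 / (607*0.15*0.067) = 47.8661 J/mm^3


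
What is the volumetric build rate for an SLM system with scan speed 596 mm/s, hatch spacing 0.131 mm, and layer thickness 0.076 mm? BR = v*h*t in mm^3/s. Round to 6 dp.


Rate = 596 * 0.131 * 0.076 = 5.933776 mm^3/s


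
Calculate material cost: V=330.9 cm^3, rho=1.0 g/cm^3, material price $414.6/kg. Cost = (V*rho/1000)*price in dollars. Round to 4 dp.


Mass = 330.9*1.0/1000 = 0.3309 kg
Cost = 0.3309 * 414.6 = 137.1911 $


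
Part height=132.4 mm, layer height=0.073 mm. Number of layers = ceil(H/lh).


Layers = ceil(132.4/0.073) = 1814


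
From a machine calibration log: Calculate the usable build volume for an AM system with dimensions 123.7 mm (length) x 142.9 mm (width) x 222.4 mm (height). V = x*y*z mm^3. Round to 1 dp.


V = 123.7 * 142.9 * 222.4 = 3931304.8 mm^3


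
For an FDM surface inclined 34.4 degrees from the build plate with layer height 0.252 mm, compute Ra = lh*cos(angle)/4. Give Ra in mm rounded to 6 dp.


Ra = 0.252 * cos(34.4) / 4 = 0.051982 mm


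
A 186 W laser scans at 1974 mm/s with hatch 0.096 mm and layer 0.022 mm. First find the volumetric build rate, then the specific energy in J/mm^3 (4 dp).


Build rate = 1974 * 0.096 * 0.022 = 4.169088 mm^3/s
SE = 186 / 4.169088 = 44.6141 J/mm^3


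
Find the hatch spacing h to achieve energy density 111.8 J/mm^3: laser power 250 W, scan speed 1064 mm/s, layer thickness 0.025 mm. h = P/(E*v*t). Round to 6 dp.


h = 250 / (111.8*1064*0.025) = 0.084065 mm


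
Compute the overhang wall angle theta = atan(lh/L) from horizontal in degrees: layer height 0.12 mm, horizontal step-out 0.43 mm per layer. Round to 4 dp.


angle = atan(0.12/0.43) = 15.5928 degrees


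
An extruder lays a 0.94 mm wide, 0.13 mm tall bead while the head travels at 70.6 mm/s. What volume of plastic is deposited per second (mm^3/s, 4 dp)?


Rate = 0.94 * 0.13 * 70.6 = 8.6273 mm^3/s


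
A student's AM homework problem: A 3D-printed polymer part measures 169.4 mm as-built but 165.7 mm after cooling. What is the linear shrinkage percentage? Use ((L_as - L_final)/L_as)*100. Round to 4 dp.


Shrinkage = ((169.4-165.7)/169.4)*100 = 2.1842 %


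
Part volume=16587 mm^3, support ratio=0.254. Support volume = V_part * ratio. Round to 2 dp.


V_support = 16587 * 0.254 = 4213.1 mm^3


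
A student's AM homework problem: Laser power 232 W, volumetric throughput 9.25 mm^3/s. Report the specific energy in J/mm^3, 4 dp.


SE = 232 / 9.25 = 25.0811 J/mm^3


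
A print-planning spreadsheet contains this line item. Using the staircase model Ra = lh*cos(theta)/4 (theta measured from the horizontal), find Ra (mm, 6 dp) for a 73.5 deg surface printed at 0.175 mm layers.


Ra = 0.175 * cos(73.5) / 4 = 0.012426 mm


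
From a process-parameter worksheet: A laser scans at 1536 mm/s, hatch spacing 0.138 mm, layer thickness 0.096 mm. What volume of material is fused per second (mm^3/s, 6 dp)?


Rate = 1536 * 0.138 * 0.096 = 20.348928 mm^3/s


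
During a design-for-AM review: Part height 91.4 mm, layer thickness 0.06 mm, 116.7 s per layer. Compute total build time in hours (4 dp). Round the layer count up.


Layers = ceil(91.4/0.06) = 1524
t = 1524 * 116.7 / 3600 = 49.403 hrs


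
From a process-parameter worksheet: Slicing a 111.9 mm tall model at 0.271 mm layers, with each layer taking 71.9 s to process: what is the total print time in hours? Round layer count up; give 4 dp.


Layers = ceil(111.9/0.271) = 413
t = 413 * 71.9 / 3600 = 8.2485 hrs


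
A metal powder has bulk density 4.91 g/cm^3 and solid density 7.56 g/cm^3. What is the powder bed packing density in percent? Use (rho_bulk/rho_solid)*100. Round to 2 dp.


Packing = (4.91/7.56)*100 = 64.95 %


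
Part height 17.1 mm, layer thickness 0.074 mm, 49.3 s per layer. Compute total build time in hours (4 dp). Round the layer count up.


Layers = ceil(17.1/0.074) = 232
t = 232 * 49.3 / 3600 = 3.1771 hrs


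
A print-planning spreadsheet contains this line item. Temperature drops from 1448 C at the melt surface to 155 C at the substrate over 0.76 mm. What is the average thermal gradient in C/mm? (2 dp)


G = (1448-155)/0.76 = 1701.32 C/mm


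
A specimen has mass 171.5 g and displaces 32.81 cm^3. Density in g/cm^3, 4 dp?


rho = 171.5 / 32.81 = 5.2271 g/cm^3


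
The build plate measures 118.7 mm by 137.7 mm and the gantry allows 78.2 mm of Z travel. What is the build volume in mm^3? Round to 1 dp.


V = 118.7 * 137.7 * 78.2 = 1278178.2 mm^3


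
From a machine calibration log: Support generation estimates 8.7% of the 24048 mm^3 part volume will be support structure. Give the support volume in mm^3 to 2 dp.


V_support = 24048 * 0.087 = 2092.18 mm^3


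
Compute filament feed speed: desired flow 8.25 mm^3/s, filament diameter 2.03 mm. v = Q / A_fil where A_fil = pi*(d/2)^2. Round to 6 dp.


A = pi*(2.03/2)^2 = 3.236547
v = 8.25 / 3.236547 = 2.549013 mm/s


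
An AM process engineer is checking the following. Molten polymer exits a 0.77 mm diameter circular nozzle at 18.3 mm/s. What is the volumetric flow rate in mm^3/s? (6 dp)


A = pi*(0.77/2)^2 = 0.46566257 mm^2
Q = 0.46566257 * 18.3 = 8.521625 mm^3/s


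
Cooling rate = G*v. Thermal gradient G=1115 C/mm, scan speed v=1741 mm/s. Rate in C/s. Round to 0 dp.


CR = 1115 * 1741 = 1941215 C/s


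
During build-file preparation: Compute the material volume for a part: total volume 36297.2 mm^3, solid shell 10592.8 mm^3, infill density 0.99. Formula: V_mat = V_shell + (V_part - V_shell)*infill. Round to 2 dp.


V_infill = (36297.2 - 10592.8) * 0.99 = 25447.36
V_total = 10592.8 + 25447.36 = 36040.16 mm^3


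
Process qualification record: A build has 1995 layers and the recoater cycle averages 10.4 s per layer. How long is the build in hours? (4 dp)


t = 1995 * 10.4 / 3600 = 5.7633 hrs


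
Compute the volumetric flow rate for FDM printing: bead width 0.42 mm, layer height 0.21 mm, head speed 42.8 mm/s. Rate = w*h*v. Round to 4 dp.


Rate = 0.42 * 0.21 * 42.8 = 3.775 mm^3/s


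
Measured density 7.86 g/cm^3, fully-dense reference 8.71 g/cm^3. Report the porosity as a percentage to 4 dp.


Porosity = (1-7.86/8.71)*100 = 9.7589 %


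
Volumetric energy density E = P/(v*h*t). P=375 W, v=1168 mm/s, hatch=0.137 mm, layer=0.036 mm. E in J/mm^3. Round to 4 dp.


E = 375 / (1168*0.137*0.036) = 65.0977 J/mm^3


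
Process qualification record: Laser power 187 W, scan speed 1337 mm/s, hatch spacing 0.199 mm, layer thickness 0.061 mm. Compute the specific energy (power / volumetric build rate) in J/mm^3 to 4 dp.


Build rate = 1337 * 0.199 * 0.061 = 16.229843 mm^3/s
SE = 187 / 16.229843 = 11.522 J/mm^3


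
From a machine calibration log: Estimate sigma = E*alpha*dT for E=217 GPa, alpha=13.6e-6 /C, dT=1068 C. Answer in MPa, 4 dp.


sigma = 217*1000 * 13.6e-6 * 1068 = 3151.8816 MPa


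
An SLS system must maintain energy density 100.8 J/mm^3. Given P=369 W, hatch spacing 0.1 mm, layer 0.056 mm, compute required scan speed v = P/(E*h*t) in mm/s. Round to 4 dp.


v = 369 / (100.8*0.1*0.056) = 653.699 mm/s
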